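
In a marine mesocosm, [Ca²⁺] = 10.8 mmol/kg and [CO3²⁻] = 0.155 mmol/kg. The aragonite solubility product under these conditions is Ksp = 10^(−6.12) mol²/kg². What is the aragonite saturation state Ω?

Ksp = 10^(−6.12) = 7.586×10^-7
Ω = [Ca²⁺][CO3²⁻]/Ksp = (10.8×10^-3)(0.155×10^-3) / 7.586×10^-7 = 2.21

Ω = 2.21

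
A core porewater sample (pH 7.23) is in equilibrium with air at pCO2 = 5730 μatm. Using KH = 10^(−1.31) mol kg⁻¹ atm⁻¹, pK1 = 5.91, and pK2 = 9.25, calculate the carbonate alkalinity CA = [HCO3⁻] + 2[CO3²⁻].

[CO2*] = KH · pCO2 = 10^(−1.31) × 5730×10^-6 = 2.806×10^-4 mol/kg
α₀ = 1/(1 + K1/[H⁺] + K1K2/[H⁺]²) = 1/(1 + 10^+1.32 + 10^-0.70) = 0.04526
DIC = [CO2*]/α₀ = 2.806×10^-4 / 0.04526 = 6.200 mmol/kg
CA = (α₁ + 2α₂)·DIC = (0.9457 + 2×0.009031) × 6.200 = 5.98 mmol/kg

CA = 5.98 mmol/kg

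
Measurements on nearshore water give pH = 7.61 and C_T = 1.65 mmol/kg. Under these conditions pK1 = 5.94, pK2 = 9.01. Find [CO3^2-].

α₂ = 1 / (1 + [H⁺]/K2 + [H⁺]²/(K1K2)) = 1 / (1 + 10^+1.40 + 10^-0.27)
   = 1 / (1 + 25.119 + 0.53703) = 1/26.656 = 0.03752
[CO3²⁻] = α₂ × DIC = 0.03752 × 1.65 = 0.0619 mmol/kg

[CO3²⁻] = 0.0619 mmol/kg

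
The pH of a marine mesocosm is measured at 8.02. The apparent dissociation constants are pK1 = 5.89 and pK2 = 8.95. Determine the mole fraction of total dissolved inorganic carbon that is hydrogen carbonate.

α₁ = 1 / (1 + [H⁺]/K1 + K2/[H⁺]) = 1 / (1 + 10^-2.13 + 10^-0.93)
   = 1 / (1 + 0.0074131 + 0.11749) = 1/1.1249 = 0.8890

α₁ = 0.889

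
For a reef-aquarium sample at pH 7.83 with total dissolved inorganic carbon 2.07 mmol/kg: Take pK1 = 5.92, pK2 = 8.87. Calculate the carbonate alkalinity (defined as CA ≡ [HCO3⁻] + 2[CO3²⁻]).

CA = 2.22 mmol/kg

CA = [HCO3⁻] + 2[CO3²⁻] = (α₁ + 2α₂)·DIC
At pH 7.83: [H⁺]/K1 = 10^-1.91 = 0.012303, K2/[H⁺] = 10^-1.04 = 0.091201
α₁ = 1/(1 + 0.012303 + 0.091201) = 1/1.1035 = 0.9062; α₂ = α₁·K2/[H⁺] = 0.08265
α₁ + 2α₂ = 1.0715
CA = 1.0715 × 2.07 = 2.22 mmol/kg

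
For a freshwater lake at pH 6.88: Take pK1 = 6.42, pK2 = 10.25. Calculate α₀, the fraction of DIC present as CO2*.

α₀ = 0.257

α₀ = 1 / (1 + K1/[H⁺] + K1K2/[H⁺]²) = 1 / (1 + 10^+0.46 + 10^-2.91)
   = 1 / (1 + 2.8840 + 0.0012303) = 1/3.8853 = 0.2574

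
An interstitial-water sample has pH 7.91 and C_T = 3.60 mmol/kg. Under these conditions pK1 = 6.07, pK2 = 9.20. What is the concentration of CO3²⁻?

α₂ = 1 / (1 + [H⁺]/K2 + [H⁺]²/(K1K2)) = 1 / (1 + 10^+1.29 + 10^-0.55)
   = 1 / (1 + 19.498 + 0.28184) = 1/20.780 = 0.04812
[CO3²⁻] = α₂ × DIC = 0.04812 × 3.60 = 0.173 mmol/kg

[CO3²⁻] = 0.173 mmol/kg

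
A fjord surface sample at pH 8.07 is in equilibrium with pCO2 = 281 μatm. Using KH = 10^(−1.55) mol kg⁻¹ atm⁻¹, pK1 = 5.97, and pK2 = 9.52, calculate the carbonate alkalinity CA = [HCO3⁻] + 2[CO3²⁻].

CA = 1.07 mmol/kg

[CO2*] = KH · pCO2 = 10^(−1.55) × 281×10^-6 = 7.920×10^-6 mol/kg
α₀ = 1/(1 + K1/[H⁺] + K1K2/[H⁺]²) = 1/(1 + 10^+2.10 + 10^+0.65) = 0.007613
DIC = [CO2*]/α₀ = 7.920×10^-6 / 0.007613 = 1.040 mmol/kg
CA = (α₁ + 2α₂)·DIC = (0.9584 + 2×0.03400) × 1.040 = 1.07 mmol/kg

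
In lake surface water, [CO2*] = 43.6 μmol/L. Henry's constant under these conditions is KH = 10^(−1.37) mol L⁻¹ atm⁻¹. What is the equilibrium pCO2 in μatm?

pCO2 = 1020 μatm

KH = 10^(−1.37) = 4.266×10^-2 mol L⁻¹ atm⁻¹
pCO2 = [CO2*]/KH = 43.6×10^-6 / 4.266×10^-2 = 1.02×10^-3 atm = 1020 μatm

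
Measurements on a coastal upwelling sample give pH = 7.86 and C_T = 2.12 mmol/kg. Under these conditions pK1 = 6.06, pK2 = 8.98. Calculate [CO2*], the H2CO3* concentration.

[CO2*] = 0.0308 mmol/kg

α₀ = 1 / (1 + K1/[H⁺] + K1K2/[H⁺]²) = 1 / (1 + 10^+1.80 + 10^+0.68)
   = 1 / (1 + 63.096 + 4.7863) = 1/68.882 = 0.01452
[CO2*] = α₀ × DIC = 0.01452 × 2.12 = 0.0308 mmol/kg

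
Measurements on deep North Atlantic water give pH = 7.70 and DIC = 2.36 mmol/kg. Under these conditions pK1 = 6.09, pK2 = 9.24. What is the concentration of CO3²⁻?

α₂ = 1 / (1 + [H⁺]/K2 + [H⁺]²/(K1K2)) = 1 / (1 + 10^+1.54 + 10^-0.07)
   = 1 / (1 + 34.674 + 0.85114) = 1/36.525 = 0.02738
[CO3²⁻] = α₂ × DIC = 0.02738 × 2.36 = 0.0646 mmol/kg

[CO3²⁻] = 0.0646 mmol/kg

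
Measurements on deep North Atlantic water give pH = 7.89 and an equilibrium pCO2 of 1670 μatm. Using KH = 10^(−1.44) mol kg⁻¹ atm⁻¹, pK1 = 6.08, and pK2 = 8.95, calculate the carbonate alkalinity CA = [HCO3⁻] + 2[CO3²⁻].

CA = 4.60 mmol/kg

[CO2*] = KH · pCO2 = 10^(−1.44) × 1670×10^-6 = 6.063×10^-5 mol/kg
α₀ = 1/(1 + K1/[H⁺] + K1K2/[H⁺]²) = 1/(1 + 10^+1.81 + 10^+0.75) = 0.01405
DIC = [CO2*]/α₀ = 6.063×10^-5 / 0.01405 = 4.316 mmol/kg
CA = (α₁ + 2α₂)·DIC = (0.9070 + 2×0.07899) × 4.316 = 4.60 mmol/kg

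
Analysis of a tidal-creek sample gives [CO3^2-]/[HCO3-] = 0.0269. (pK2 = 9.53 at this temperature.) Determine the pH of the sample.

pH = 7.96

From K2 = [H⁺][CO3^2-]/[HCO3-]:  pH = pK2 + log₁₀([CO3^2-]/[HCO3-])
log₁₀(0.0269) = -1.570
pH = 9.53 + (-1.570) = 7.96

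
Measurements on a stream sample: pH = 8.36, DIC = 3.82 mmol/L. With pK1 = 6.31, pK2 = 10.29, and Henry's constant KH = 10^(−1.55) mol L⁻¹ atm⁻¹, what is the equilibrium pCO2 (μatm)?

pCO2 = 1180 μatm

α₀ = 1 / (1 + K1/[H⁺] + K1K2/[H⁺]²) = 1 / (1 + 10^+2.05 + 10^+0.12)
   = 1 / (1 + 112.20 + 1.3183) = 1/114.52 = 0.008732
[CO2*] = α₀ × DIC = 0.008732 × 3.82 = 0.03336 mmol/L
pCO2 = [CO2*]/KH = 3.336×10^-5 / 2.818×10^-2 = 1180 μatm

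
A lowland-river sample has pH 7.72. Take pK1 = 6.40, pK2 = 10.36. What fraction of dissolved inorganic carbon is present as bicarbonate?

α₁ = 0.952

α₁ = 1 / (1 + [H⁺]/K1 + K2/[H⁺]) = 1 / (1 + 10^-1.32 + 10^-2.64)
   = 1 / (1 + 0.047863 + 0.0022909) = 1/1.0502 = 0.9522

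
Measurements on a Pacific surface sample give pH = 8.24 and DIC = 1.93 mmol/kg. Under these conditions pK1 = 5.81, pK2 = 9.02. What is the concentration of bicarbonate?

[HCO3⁻] = 1.65 mmol/kg

α₁ = 1 / (1 + [H⁺]/K1 + K2/[H⁺]) = 1 / (1 + 10^-2.43 + 10^-0.78)
   = 1 / (1 + 0.0037154 + 0.16596) = 1/1.1697 = 0.8549
[HCO3⁻] = α₁ × DIC = 0.8549 × 1.93 = 1.65 mmol/kg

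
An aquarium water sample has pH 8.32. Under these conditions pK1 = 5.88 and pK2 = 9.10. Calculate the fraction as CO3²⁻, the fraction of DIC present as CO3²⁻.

α₂ = 1 / (1 + [H⁺]/K2 + [H⁺]²/(K1K2)) = 1 / (1 + 10^+0.78 + 10^-1.66)
   = 1 / (1 + 6.0256 + 0.021878) = 1/7.0475 = 0.1419

α₂ = 0.142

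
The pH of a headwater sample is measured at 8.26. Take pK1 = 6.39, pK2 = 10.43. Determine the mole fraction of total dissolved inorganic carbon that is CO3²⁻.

α₂ = 0.00663

α₂ = 1 / (1 + [H⁺]/K2 + [H⁺]²/(K1K2)) = 1 / (1 + 10^+2.17 + 10^+0.30)
   = 1 / (1 + 147.91 + 1.9953) = 1/150.91 = 0.006627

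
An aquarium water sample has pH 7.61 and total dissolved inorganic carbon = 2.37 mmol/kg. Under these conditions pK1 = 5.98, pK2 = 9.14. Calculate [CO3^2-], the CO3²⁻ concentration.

α₂ = 1 / (1 + [H⁺]/K2 + [H⁺]²/(K1K2)) = 1 / (1 + 10^+1.53 + 10^-0.10)
   = 1 / (1 + 33.884 + 0.79433) = 1/35.679 = 0.02803
[CO3²⁻] = α₂ × DIC = 0.02803 × 2.37 = 0.0664 mmol/kg

[CO3²⁻] = 0.0664 mmol/kg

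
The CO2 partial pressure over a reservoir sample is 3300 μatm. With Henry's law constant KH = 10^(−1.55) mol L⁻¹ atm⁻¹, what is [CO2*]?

[CO2*] = 93.0 μmol/L

KH = 10^(−1.55) = 2.818×10^-2 mol L⁻¹ atm⁻¹
[CO2*] = KH · pCO2 = 2.818×10^-2 × 3300×10^-6 atm = 9.30×10^-5 mol/L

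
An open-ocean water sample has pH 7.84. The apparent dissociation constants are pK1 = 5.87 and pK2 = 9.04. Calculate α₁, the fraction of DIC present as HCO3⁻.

α₁ = 0.931

α₁ = 1 / (1 + [H⁺]/K1 + K2/[H⁺]) = 1 / (1 + 10^-1.97 + 10^-1.20)
   = 1 / (1 + 0.010715 + 0.063096) = 1/1.0738 = 0.9313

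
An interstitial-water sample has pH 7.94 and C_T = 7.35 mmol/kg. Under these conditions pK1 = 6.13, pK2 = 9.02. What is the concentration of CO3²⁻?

[CO3²⁻] = 0.556 mmol/kg

α₂ = 1 / (1 + [H⁺]/K2 + [H⁺]²/(K1K2)) = 1 / (1 + 10^+1.08 + 10^-0.73)
   = 1 / (1 + 12.023 + 0.18621) = 1/13.209 = 0.07571
[CO3²⁻] = α₂ × DIC = 0.07571 × 7.35 = 0.556 mmol/kg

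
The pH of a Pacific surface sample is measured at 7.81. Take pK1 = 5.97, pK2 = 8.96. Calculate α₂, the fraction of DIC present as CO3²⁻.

α₂ = 0.0652

α₂ = 1 / (1 + [H⁺]/K2 + [H⁺]²/(K1K2)) = 1 / (1 + 10^+1.15 + 10^-0.69)
   = 1 / (1 + 14.125 + 0.20417) = 1/15.330 = 0.06523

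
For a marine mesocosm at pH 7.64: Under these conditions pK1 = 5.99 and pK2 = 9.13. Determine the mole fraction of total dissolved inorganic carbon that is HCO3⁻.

α₁ = 1 / (1 + [H⁺]/K1 + K2/[H⁺]) = 1 / (1 + 10^-1.65 + 10^-1.49)
   = 1 / (1 + 0.022387 + 0.032359) = 1/1.0547 = 0.9481

α₁ = 0.948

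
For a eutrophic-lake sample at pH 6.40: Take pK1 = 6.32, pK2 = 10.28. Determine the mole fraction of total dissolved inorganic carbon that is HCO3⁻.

α₁ = 1 / (1 + [H⁺]/K1 + K2/[H⁺]) = 1 / (1 + 10^-0.08 + 10^-3.88)
   = 1 / (1 + 0.83176 + 0.00013183) = 1/1.8319 = 0.5459

α₁ = 0.546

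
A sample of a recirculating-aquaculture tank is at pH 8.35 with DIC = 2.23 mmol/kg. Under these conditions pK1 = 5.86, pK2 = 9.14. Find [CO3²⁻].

[CO3²⁻] = 0.310 mmol/kg

α₂ = 1 / (1 + [H⁺]/K2 + [H⁺]²/(K1K2)) = 1 / (1 + 10^+0.79 + 10^-1.70)
   = 1 / (1 + 6.1660 + 0.019953) = 1/7.1859 = 0.1392
[CO3²⁻] = α₂ × DIC = 0.1392 × 2.23 = 0.310 mmol/kg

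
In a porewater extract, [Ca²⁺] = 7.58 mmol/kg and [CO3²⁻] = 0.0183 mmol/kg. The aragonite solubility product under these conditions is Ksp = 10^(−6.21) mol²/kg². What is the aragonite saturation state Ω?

Ksp = 10^(−6.21) = 6.166×10^-7
Ω = [Ca²⁺][CO3²⁻]/Ksp = (7.58×10^-3)(0.0183×10^-3) / 6.166×10^-7 = 0.225

Ω = 0.225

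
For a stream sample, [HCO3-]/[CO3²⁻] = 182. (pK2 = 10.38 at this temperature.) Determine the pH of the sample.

From K2 = [H⁺][CO3²⁻]/[HCO3-]:  pH = pK2 − log₁₀([HCO3-]/[CO3²⁻])
log₁₀(182) = +2.260
pH = 10.38 − (+2.260) = 8.12

pH = 8.12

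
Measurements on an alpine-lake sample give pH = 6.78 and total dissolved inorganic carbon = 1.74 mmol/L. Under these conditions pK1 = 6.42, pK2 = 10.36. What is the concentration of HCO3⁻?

[HCO3⁻] = 1.21 mmol/L

α₁ = 1 / (1 + [H⁺]/K1 + K2/[H⁺]) = 1 / (1 + 10^-0.36 + 10^-3.58)
   = 1 / (1 + 0.43652 + 0.00026303) = 1/1.4368 = 0.6960
[HCO3⁻] = α₁ × DIC = 0.6960 × 1.74 = 1.21 mmol/L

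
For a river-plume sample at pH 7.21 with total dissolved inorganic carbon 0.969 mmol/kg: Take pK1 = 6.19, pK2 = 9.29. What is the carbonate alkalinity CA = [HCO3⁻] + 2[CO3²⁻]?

CA = [HCO3⁻] + 2[CO3²⁻] = (α₁ + 2α₂)·DIC
At pH 7.21: [H⁺]/K1 = 10^-1.02 = 0.095499, K2/[H⁺] = 10^-2.08 = 0.0083176
α₁ = 1/(1 + 0.095499 + 0.0083176) = 1/1.1038 = 0.9059; α₂ = α₁·K2/[H⁺] = 0.007535
α₁ + 2α₂ = 0.9210
CA = 0.9210 × 0.969 = 0.892 mmol/kg

CA = 0.892 mmol/kg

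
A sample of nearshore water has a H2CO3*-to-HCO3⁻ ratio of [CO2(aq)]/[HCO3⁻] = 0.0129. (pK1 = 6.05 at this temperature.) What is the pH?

pH = 7.94

From K1 = [H⁺][HCO3⁻]/[CO2(aq)]:  pH = pK1 − log₁₀([CO2(aq)]/[HCO3⁻])
log₁₀(0.0129) = -1.889
pH = 6.05 − (-1.889) = 7.94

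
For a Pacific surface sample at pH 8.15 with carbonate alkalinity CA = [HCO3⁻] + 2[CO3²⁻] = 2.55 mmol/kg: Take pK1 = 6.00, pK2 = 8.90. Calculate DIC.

DIC = 2.23 mmol/kg

CA = [HCO3⁻] + 2[CO3²⁻] = (α₁ + 2α₂)·DIC
At pH 8.15: [H⁺]/K1 = 10^-2.15 = 0.0070795, K2/[H⁺] = 10^-0.75 = 0.17783
α₁ = 1/(1 + 0.0070795 + 0.17783) = 1/1.1849 = 0.8439; α₂ = α₁·K2/[H⁺] = 0.1501
α₁ + 2α₂ = 1.1441
DIC = CA / (α₁ + 2α₂) = 2.55 / 1.1441 = 2.23 mmol/kg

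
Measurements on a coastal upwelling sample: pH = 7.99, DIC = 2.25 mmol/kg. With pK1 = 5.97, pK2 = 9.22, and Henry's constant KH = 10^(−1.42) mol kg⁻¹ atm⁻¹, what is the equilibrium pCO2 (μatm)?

α₀ = 1 / (1 + K1/[H⁺] + K1K2/[H⁺]²) = 1 / (1 + 10^+2.02 + 10^+0.79)
   = 1 / (1 + 104.71 + 6.1660) = 1/111.88 = 0.008938
[CO2*] = α₀ × DIC = 0.008938 × 2.25 = 0.02011 mmol/kg
pCO2 = [CO2*]/KH = 2.011×10^-5 / 3.802×10^-2 = 529 μatm

pCO2 = 529 μatm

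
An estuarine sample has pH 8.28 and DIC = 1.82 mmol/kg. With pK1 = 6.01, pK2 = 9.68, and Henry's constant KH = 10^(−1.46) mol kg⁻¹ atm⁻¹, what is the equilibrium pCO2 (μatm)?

α₀ = 1 / (1 + K1/[H⁺] + K1K2/[H⁺]²) = 1 / (1 + 10^+2.27 + 10^+0.87)
   = 1 / (1 + 186.21 + 7.4131) = 1/194.62 = 0.005138
[CO2*] = α₀ × DIC = 0.005138 × 1.82 = 0.009351 mmol/kg = 9.351 μmol/kg
pCO2 = [CO2*]/KH = 9.351×10^-6 / 3.467×10^-2 = 270 μatm

pCO2 = 270 μatm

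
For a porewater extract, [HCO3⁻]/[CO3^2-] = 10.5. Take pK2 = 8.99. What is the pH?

From K2 = [H⁺][CO3^2-]/[HCO3⁻]:  pH = pK2 − log₁₀([HCO3⁻]/[CO3^2-])
log₁₀(10.5) = +1.021
pH = 8.99 − (+1.021) = 7.97

pH = 7.97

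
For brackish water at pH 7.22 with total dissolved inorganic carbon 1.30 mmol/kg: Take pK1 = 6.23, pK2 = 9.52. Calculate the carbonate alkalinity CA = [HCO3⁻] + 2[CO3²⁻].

CA = 1.19 mmol/kg

CA = [HCO3⁻] + 2[CO3²⁻] = (α₁ + 2α₂)·DIC
At pH 7.22: [H⁺]/K1 = 10^-0.99 = 0.10233, K2/[H⁺] = 10^-2.30 = 0.0050119
α₁ = 1/(1 + 0.10233 + 0.0050119) = 1/1.1073 = 0.9031; α₂ = α₁·K2/[H⁺] = 0.004526
α₁ + 2α₂ = 0.9121
CA = 0.9121 × 1.30 = 1.19 mmol/kg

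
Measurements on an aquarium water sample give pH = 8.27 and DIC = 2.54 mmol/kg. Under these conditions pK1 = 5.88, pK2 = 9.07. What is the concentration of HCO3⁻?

α₁ = 1 / (1 + [H⁺]/K1 + K2/[H⁺]) = 1 / (1 + 10^-2.39 + 10^-0.80)
   = 1 / (1 + 0.0040738 + 0.15849) = 1/1.1626 = 0.8602
[HCO3⁻] = α₁ × DIC = 0.8602 × 2.54 = 2.18 mmol/kg

[HCO3⁻] = 2.18 mmol/kg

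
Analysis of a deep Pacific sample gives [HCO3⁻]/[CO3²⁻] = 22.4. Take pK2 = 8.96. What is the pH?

From K2 = [H⁺][CO3²⁻]/[HCO3⁻]:  pH = pK2 − log₁₀([HCO3⁻]/[CO3²⁻])
log₁₀(22.4) = +1.350
pH = 8.96 − (+1.350) = 7.61

pH = 7.61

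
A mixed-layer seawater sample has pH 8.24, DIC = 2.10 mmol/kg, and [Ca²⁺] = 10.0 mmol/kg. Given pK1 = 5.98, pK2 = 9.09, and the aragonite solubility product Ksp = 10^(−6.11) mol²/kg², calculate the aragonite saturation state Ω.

α₂ = 1 / (1 + [H⁺]/K2 + [H⁺]²/(K1K2)) = 1 / (1 + 10^+0.85 + 10^-1.41)
   = 1 / (1 + 7.0795 + 0.038905) = 1/8.1184 = 0.1232
[CO3²⁻] = α₂ × DIC = 0.1232 × 2.10 = 0.2587 mmol/kg
Ksp = 10^(−6.11) = 7.762×10^-7
Ω = [Ca²⁺][CO3²⁻]/Ksp = (10.0×10^-3)(2.587×10^-4) / 7.762×10^-7 = 3.33

Ω = 3.33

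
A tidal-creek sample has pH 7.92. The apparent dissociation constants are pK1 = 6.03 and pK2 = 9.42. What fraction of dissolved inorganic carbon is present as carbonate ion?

α₂ = 1 / (1 + [H⁺]/K2 + [H⁺]²/(K1K2)) = 1 / (1 + 10^+1.50 + 10^-0.39)
   = 1 / (1 + 31.623 + 0.40738) = 1/33.030 = 0.03028

α₂ = 0.0303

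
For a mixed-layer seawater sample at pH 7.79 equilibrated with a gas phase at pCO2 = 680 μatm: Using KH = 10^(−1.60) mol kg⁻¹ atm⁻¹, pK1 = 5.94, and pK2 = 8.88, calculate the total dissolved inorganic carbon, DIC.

[CO2*] = KH · pCO2 = 10^(−1.60) × 680×10^-6 = 1.708×10^-5 mol/kg
α₀ = 1/(1 + K1/[H⁺] + K1K2/[H⁺]²) = 1/(1 + 10^+1.85 + 10^+0.76) = 0.01290
DIC = [CO2*]/α₀ = 1.708×10^-5 / 0.01290 = 1.32 mmol/kg

DIC = 1.32 mmol/kg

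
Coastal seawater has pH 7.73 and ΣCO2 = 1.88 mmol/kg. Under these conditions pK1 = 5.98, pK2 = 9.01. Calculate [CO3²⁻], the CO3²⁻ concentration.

[CO3²⁻] = 0.0922 mmol/kg

α₂ = 1 / (1 + [H⁺]/K2 + [H⁺]²/(K1K2)) = 1 / (1 + 10^+1.28 + 10^-0.47)
   = 1 / (1 + 19.055 + 0.33884) = 1/20.393 = 0.04904
[CO3²⁻] = α₂ × DIC = 0.04904 × 1.88 = 0.0922 mmol/kg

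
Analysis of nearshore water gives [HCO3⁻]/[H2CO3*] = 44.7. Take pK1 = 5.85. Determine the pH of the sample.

pH = 7.50

From K1 = [H⁺][HCO3⁻]/[H2CO3*]:  pH = pK1 + log₁₀([HCO3⁻]/[H2CO3*])
log₁₀(44.7) = +1.650
pH = 5.85 + (+1.650) = 7.50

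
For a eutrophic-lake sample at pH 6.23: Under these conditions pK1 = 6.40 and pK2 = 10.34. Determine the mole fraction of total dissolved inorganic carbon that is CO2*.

α₀ = 1 / (1 + K1/[H⁺] + K1K2/[H⁺]²) = 1 / (1 + 10^-0.17 + 10^-4.28)
   = 1 / (1 + 0.67608 + 5.2481×10^-5) = 1/1.6761 = 0.5966

α₀ = 0.597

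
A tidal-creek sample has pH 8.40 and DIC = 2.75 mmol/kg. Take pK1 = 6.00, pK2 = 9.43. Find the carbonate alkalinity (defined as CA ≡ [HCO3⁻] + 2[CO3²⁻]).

CA = [HCO3⁻] + 2[CO3²⁻] = (α₁ + 2α₂)·DIC
At pH 8.40: [H⁺]/K1 = 10^-2.40 = 0.0039811, K2/[H⁺] = 10^-1.03 = 0.093325
α₁ = 1/(1 + 0.0039811 + 0.093325) = 1/1.0973 = 0.9113; α₂ = α₁·K2/[H⁺] = 0.08505
α₁ + 2α₂ = 1.0814
CA = 1.0814 × 2.75 = 2.97 mmol/kg

CA = 2.97 mmol/kg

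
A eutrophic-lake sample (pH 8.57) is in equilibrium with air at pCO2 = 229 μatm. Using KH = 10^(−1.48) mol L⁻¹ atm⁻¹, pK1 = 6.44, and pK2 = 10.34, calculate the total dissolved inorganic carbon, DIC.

[CO2*] = KH · pCO2 = 10^(−1.48) × 229×10^-6 = 7.583×10^-6 mol/L
α₀ = 1/(1 + K1/[H⁺] + K1K2/[H⁺]²) = 1/(1 + 10^+2.13 + 10^+0.36) = 0.007237
DIC = [CO2*]/α₀ = 7.583×10^-6 / 0.007237 = 1.05 mmol/L

DIC = 1.05 mmol/L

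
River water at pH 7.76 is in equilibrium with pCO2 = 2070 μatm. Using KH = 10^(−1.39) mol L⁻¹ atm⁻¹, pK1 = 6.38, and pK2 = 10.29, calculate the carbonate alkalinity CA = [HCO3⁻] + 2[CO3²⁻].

CA = 2.03 mmol/L

[CO2*] = KH · pCO2 = 10^(−1.39) × 2070×10^-6 = 8.433×10^-5 mol/L
α₀ = 1/(1 + K1/[H⁺] + K1K2/[H⁺]²) = 1/(1 + 10^+1.38 + 10^-1.15) = 0.03991
DIC = [CO2*]/α₀ = 8.433×10^-5 / 0.03991 = 2.113 mmol/L
CA = (α₁ + 2α₂)·DIC = (0.9573 + 2×0.002825) × 2.113 = 2.03 mmol/L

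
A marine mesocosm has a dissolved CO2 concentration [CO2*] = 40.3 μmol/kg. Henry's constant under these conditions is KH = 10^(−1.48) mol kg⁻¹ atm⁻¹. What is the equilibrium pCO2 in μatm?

KH = 10^(−1.48) = 3.311×10^-2 mol kg⁻¹ atm⁻¹
pCO2 = [CO2*]/KH = 40.3×10^-6 / 3.311×10^-2 = 1.22×10^-3 atm = 1220 μatm

pCO2 = 1220 μatm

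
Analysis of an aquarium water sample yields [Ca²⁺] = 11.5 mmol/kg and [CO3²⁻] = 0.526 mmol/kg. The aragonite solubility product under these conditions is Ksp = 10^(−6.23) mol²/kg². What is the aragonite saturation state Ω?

Ω = 10.3

Ksp = 10^(−6.23) = 5.888×10^-7
Ω = [Ca²⁺][CO3²⁻]/Ksp = (11.5×10^-3)(0.526×10^-3) / 5.888×10^-7 = 10.3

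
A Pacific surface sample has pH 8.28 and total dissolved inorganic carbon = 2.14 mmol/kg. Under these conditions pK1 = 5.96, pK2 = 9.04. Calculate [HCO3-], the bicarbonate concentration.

[HCO3⁻] = 1.82 mmol/kg

α₁ = 1 / (1 + [H⁺]/K1 + K2/[H⁺]) = 1 / (1 + 10^-2.32 + 10^-0.76)
   = 1 / (1 + 0.0047863 + 0.17378) = 1/1.1786 = 0.8485
[HCO3⁻] = α₁ × DIC = 0.8485 × 2.14 = 1.82 mmol/kg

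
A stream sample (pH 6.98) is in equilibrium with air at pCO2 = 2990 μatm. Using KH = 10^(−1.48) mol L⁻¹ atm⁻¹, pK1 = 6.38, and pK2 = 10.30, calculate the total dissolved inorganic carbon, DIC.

[CO2*] = KH · pCO2 = 10^(−1.48) × 2990×10^-6 = 9.901×10^-5 mol/L
α₀ = 1/(1 + K1/[H⁺] + K1K2/[H⁺]²) = 1/(1 + 10^+0.60 + 10^-2.72) = 0.2007
DIC = [CO2*]/α₀ = 9.901×10^-5 / 0.2007 = 0.493 mmol/L

DIC = 0.493 mmol/L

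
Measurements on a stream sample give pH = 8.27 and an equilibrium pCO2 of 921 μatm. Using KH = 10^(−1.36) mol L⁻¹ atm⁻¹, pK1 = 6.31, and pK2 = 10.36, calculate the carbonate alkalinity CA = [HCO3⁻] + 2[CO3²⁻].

CA = 3.73 mmol/L

[CO2*] = KH · pCO2 = 10^(−1.36) × 921×10^-6 = 4.020×10^-5 mol/L
α₀ = 1/(1 + K1/[H⁺] + K1K2/[H⁺]²) = 1/(1 + 10^+1.96 + 10^-0.13) = 0.01076
DIC = [CO2*]/α₀ = 4.020×10^-5 / 0.01076 = 3.737 mmol/L
CA = (α₁ + 2α₂)·DIC = (0.9813 + 2×0.007976) × 3.737 = 3.73 mmol/L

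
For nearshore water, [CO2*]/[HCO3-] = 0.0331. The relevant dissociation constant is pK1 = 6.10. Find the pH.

From K1 = [H⁺][HCO3-]/[CO2*]:  pH = pK1 − log₁₀([CO2*]/[HCO3-])
log₁₀(0.0331) = -1.480
pH = 6.10 − (-1.480) = 7.58

pH = 7.58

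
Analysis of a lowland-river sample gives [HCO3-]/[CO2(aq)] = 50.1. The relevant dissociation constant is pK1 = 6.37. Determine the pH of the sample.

pH = 8.07

From K1 = [H⁺][HCO3-]/[CO2(aq)]:  pH = pK1 + log₁₀([HCO3-]/[CO2(aq)])
log₁₀(50.1) = +1.700
pH = 6.37 + (+1.700) = 8.07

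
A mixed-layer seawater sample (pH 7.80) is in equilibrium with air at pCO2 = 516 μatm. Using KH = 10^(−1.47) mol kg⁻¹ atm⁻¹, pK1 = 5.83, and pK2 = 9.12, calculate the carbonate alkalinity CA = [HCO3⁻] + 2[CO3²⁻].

CA = 1.79 mmol/kg

[CO2*] = KH · pCO2 = 10^(−1.47) × 516×10^-6 = 1.748×10^-5 mol/kg
α₀ = 1/(1 + K1/[H⁺] + K1K2/[H⁺]²) = 1/(1 + 10^+1.97 + 10^+0.65) = 0.01012
DIC = [CO2*]/α₀ = 1.748×10^-5 / 0.01012 = 1.727 mmol/kg
CA = (α₁ + 2α₂)·DIC = (0.9447 + 2×0.04521) × 1.727 = 1.79 mmol/kg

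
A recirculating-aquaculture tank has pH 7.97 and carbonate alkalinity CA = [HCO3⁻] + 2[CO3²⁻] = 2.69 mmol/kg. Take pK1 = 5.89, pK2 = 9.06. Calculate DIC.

CA = [HCO3⁻] + 2[CO3²⁻] = (α₁ + 2α₂)·DIC
At pH 7.97: [H⁺]/K1 = 10^-2.08 = 0.0083176, K2/[H⁺] = 10^-1.09 = 0.081283
α₁ = 1/(1 + 0.0083176 + 0.081283) = 1/1.0896 = 0.9178; α₂ = α₁·K2/[H⁺] = 0.07460
α₁ + 2α₂ = 1.0670
DIC = CA / (α₁ + 2α₂) = 2.69 / 1.0670 = 2.52 mmol/kg

DIC = 2.52 mmol/kg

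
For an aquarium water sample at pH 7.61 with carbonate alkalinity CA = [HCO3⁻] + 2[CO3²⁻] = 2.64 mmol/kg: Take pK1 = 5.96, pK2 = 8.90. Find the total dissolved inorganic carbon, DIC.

DIC = 2.57 mmol/kg

CA = [HCO3⁻] + 2[CO3²⁻] = (α₁ + 2α₂)·DIC
At pH 7.61: [H⁺]/K1 = 10^-1.65 = 0.022387, K2/[H⁺] = 10^-1.29 = 0.051286
α₁ = 1/(1 + 0.022387 + 0.051286) = 1/1.0737 = 0.9314; α₂ = α₁·K2/[H⁺] = 0.04777
α₁ + 2α₂ = 1.0269
DIC = CA / (α₁ + 2α₂) = 2.64 / 1.0269 = 2.57 mmol/kg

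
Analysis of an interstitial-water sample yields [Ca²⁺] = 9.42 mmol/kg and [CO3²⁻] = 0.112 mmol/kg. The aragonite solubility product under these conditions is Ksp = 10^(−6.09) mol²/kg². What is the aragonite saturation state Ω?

Ω = 1.30

Ksp = 10^(−6.09) = 8.128×10^-7
Ω = [Ca²⁺][CO3²⁻]/Ksp = (9.42×10^-3)(0.112×10^-3) / 8.128×10^-7 = 1.30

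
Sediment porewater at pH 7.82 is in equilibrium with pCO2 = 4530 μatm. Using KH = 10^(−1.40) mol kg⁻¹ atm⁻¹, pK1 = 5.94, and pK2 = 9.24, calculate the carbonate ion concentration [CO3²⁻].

[CO3²⁻] = 0.520 mmol/kg

[CO2*] = KH · pCO2 = 10^(−1.40) × 4530×10^-6 = 1.803×10^-4 mol/kg
α₀ = 1/(1 + K1/[H⁺] + K1K2/[H⁺]²) = 1/(1 + 10^+1.88 + 10^+0.46) = 0.01254
DIC = [CO2*]/α₀ = 1.803×10^-4 / 0.01254 = 14.38 mmol/kg
[CO3²⁻] = α₂·DIC; α₂ = 0.03617, so [CO3²⁻] = 0.03617 × 14.38 = 0.520 mmol/kg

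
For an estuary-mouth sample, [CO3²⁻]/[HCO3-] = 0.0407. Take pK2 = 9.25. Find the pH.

pH = 7.86

From K2 = [H⁺][CO3²⁻]/[HCO3-]:  pH = pK2 + log₁₀([CO3²⁻]/[HCO3-])
log₁₀(0.0407) = -1.390
pH = 9.25 + (-1.390) = 7.86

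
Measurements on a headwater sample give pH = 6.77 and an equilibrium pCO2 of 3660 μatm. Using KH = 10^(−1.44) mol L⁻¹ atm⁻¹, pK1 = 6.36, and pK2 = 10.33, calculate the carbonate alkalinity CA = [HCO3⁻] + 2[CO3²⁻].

[CO2*] = KH · pCO2 = 10^(−1.44) × 3660×10^-6 = 1.329×10^-4 mol/L
α₀ = 1/(1 + K1/[H⁺] + K1K2/[H⁺]²) = 1/(1 + 10^+0.41 + 10^-3.15) = 0.2800
DIC = [CO2*]/α₀ = 1.329×10^-4 / 0.2800 = 0.4746 mmol/L
CA = (α₁ + 2α₂)·DIC = (0.7198 + 2×0.0001982) × 0.4746 = 0.342 mmol/L

CA = 0.342 mmol/L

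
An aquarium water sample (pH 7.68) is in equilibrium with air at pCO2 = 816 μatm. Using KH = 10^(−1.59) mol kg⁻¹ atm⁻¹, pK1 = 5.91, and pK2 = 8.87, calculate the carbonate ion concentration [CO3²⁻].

[CO3²⁻] = 0.0797 mmol/kg

[CO2*] = KH · pCO2 = 10^(−1.59) × 816×10^-6 = 2.097×10^-5 mol/kg
α₀ = 1/(1 + K1/[H⁺] + K1K2/[H⁺]²) = 1/(1 + 10^+1.77 + 10^+0.58) = 0.01570
DIC = [CO2*]/α₀ = 2.097×10^-5 / 0.01570 = 1.336 mmol/kg
[CO3²⁻] = α₂·DIC; α₂ = 0.05970, so [CO3²⁻] = 0.05970 × 1.336 = 0.0797 mmol/kg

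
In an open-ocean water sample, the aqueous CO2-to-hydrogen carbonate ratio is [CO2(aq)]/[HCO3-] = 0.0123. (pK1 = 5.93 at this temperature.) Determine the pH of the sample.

pH = 7.84

From K1 = [H⁺][HCO3-]/[CO2(aq)]:  pH = pK1 − log₁₀([CO2(aq)]/[HCO3-])
log₁₀(0.0123) = -1.910
pH = 5.93 − (-1.910) = 7.84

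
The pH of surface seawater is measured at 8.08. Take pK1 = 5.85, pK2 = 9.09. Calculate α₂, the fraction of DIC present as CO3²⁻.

α₂ = 1 / (1 + [H⁺]/K2 + [H⁺]²/(K1K2)) = 1 / (1 + 10^+1.01 + 10^-1.22)
   = 1 / (1 + 10.233 + 0.060256) = 1/11.293 = 0.08855

α₂ = 0.0885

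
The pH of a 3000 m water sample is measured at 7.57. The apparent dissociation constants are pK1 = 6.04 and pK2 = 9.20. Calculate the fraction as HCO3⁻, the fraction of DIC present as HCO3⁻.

α₁ = 1 / (1 + [H⁺]/K1 + K2/[H⁺]) = 1 / (1 + 10^-1.53 + 10^-1.63)
   = 1 / (1 + 0.029512 + 0.023442) = 1/1.0530 = 0.9497

α₁ = 0.950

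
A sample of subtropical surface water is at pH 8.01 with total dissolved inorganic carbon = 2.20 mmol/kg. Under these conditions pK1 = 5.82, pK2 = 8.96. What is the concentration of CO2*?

[CO2*] = 12.7 μmol/kg

α₀ = 1 / (1 + K1/[H⁺] + K1K2/[H⁺]²) = 1 / (1 + 10^+2.19 + 10^+1.24)
   = 1 / (1 + 154.88 + 17.378) = 1/173.26 = 0.005772
[CO2*] = α₀ × DIC = 0.005772 × 2.20 = 0.0127 mmol/kg = 12.7 μmol/kg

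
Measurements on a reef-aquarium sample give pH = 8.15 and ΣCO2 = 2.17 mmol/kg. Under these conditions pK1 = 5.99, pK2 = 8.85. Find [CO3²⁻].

[CO3²⁻] = 0.359 mmol/kg

α₂ = 1 / (1 + [H⁺]/K2 + [H⁺]²/(K1K2)) = 1 / (1 + 10^+0.70 + 10^-1.46)
   = 1 / (1 + 5.0119 + 0.034674) = 1/6.0465 = 0.1654
[CO3²⁻] = α₂ × DIC = 0.1654 × 2.17 = 0.359 mmol/kg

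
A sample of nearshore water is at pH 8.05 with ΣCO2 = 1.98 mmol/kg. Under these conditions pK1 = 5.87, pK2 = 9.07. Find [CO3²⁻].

[CO3²⁻] = 0.172 mmol/kg

α₂ = 1 / (1 + [H⁺]/K2 + [H⁺]²/(K1K2)) = 1 / (1 + 10^+1.02 + 10^-1.16)
   = 1 / (1 + 10.471 + 0.069183) = 1/11.540 = 0.08665
[CO3²⁻] = α₂ × DIC = 0.08665 × 1.98 = 0.172 mmol/kg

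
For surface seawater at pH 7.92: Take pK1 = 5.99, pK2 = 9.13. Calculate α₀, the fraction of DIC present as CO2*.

α₀ = 0.0109

α₀ = 1 / (1 + K1/[H⁺] + K1K2/[H⁺]²) = 1 / (1 + 10^+1.93 + 10^+0.72)
   = 1 / (1 + 85.114 + 5.2481) = 1/91.362 = 0.01095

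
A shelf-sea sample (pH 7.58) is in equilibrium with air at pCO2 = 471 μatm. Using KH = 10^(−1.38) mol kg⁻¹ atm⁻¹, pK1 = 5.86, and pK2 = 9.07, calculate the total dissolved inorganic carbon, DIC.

[CO2*] = KH · pCO2 = 10^(−1.38) × 471×10^-6 = 1.963×10^-5 mol/kg
α₀ = 1/(1 + K1/[H⁺] + K1K2/[H⁺]²) = 1/(1 + 10^+1.72 + 10^+0.23) = 0.01812
DIC = [CO2*]/α₀ = 1.963×10^-5 / 0.01812 = 1.08 mmol/kg

DIC = 1.08 mmol/kg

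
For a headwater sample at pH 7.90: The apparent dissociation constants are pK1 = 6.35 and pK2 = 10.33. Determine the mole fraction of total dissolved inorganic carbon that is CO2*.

α₀ = 0.0273

α₀ = 1 / (1 + K1/[H⁺] + K1K2/[H⁺]²) = 1 / (1 + 10^+1.55 + 10^-0.88)
   = 1 / (1 + 35.481 + 0.13183) = 1/36.613 = 0.02731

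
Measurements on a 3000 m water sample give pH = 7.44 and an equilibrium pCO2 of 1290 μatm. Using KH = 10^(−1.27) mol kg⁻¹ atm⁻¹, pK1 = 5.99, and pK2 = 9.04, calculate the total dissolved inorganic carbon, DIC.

DIC = 2.07 mmol/kg

[CO2*] = KH · pCO2 = 10^(−1.27) × 1290×10^-6 = 6.928×10^-5 mol/kg
α₀ = 1/(1 + K1/[H⁺] + K1K2/[H⁺]²) = 1/(1 + 10^+1.45 + 10^-0.15) = 0.03345
DIC = [CO2*]/α₀ = 6.928×10^-5 / 0.03345 = 2.07 mmol/kg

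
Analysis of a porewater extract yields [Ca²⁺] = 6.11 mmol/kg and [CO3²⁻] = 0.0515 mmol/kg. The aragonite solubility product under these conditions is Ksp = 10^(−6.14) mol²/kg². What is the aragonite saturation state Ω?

Ksp = 10^(−6.14) = 7.244×10^-7
Ω = [Ca²⁺][CO3²⁻]/Ksp = (6.11×10^-3)(0.0515×10^-3) / 7.244×10^-7 = 0.434

Ω = 0.434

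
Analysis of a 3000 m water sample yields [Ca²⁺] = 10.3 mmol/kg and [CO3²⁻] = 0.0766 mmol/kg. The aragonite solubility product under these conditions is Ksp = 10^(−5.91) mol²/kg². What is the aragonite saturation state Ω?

Ksp = 10^(−5.91) = 1.230×10^-6
Ω = [Ca²⁺][CO3²⁻]/Ksp = (10.3×10^-3)(0.0766×10^-3) / 1.230×10^-6 = 0.641

Ω = 0.641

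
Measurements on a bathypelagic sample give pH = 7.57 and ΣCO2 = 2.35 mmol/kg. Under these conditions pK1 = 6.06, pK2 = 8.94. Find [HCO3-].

α₁ = 1 / (1 + [H⁺]/K1 + K2/[H⁺]) = 1 / (1 + 10^-1.51 + 10^-1.37)
   = 1 / (1 + 0.030903 + 0.042658) = 1/1.0736 = 0.9315
[HCO3⁻] = α₁ × DIC = 0.9315 × 2.35 = 2.19 mmol/kg

[HCO3⁻] = 2.19 mmol/kg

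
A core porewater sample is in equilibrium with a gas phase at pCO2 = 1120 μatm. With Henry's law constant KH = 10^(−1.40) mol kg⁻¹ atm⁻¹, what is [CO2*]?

[CO2*] = 44.6 μmol/kg

KH = 10^(−1.40) = 3.981×10^-2 mol kg⁻¹ atm⁻¹
[CO2*] = KH · pCO2 = 3.981×10^-2 × 1120×10^-6 atm = 4.46×10^-5 mol/kg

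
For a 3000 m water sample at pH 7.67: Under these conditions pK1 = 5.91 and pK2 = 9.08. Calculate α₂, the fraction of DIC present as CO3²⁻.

α₂ = 1 / (1 + [H⁺]/K2 + [H⁺]²/(K1K2)) = 1 / (1 + 10^+1.41 + 10^-0.35)
   = 1 / (1 + 25.704 + 0.44668) = 1/27.151 = 0.03683

α₂ = 0.0368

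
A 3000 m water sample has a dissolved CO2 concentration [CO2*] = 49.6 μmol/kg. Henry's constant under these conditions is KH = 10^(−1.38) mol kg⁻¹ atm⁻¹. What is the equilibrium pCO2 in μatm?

KH = 10^(−1.38) = 4.169×10^-2 mol kg⁻¹ atm⁻¹
pCO2 = [CO2*]/KH = 49.6×10^-6 / 4.169×10^-2 = 1.19×10^-3 atm = 1190 μatm

pCO2 = 1190 μatm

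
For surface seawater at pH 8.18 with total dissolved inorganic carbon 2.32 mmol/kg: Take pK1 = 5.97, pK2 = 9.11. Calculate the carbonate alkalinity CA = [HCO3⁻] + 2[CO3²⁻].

CA = 2.55 mmol/kg

CA = [HCO3⁻] + 2[CO3²⁻] = (α₁ + 2α₂)·DIC
At pH 8.18: [H⁺]/K1 = 10^-2.21 = 0.0061660, K2/[H⁺] = 10^-0.93 = 0.11749
α₁ = 1/(1 + 0.0061660 + 0.11749) = 1/1.1237 = 0.8900; α₂ = α₁·K2/[H⁺] = 0.1046
α₁ + 2α₂ = 1.0991
CA = 1.0991 × 2.32 = 2.55 mmol/kg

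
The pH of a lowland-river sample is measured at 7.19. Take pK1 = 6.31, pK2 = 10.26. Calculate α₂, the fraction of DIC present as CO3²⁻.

α₂ = 0.000751

α₂ = 1 / (1 + [H⁺]/K2 + [H⁺]²/(K1K2)) = 1 / (1 + 10^+3.07 + 10^+2.19)
   = 1 / (1 + 1174.9 + 154.88) = 1/1330.8 = 0.0007514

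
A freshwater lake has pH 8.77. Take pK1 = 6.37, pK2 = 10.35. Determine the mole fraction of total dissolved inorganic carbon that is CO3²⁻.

α₂ = 0.0255

α₂ = 1 / (1 + [H⁺]/K2 + [H⁺]²/(K1K2)) = 1 / (1 + 10^+1.58 + 10^-0.82)
   = 1 / (1 + 38.019 + 0.15136) = 1/39.170 = 0.02553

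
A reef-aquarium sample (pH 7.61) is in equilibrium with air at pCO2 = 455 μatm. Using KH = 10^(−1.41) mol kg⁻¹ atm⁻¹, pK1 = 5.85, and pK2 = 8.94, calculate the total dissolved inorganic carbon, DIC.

[CO2*] = KH · pCO2 = 10^(−1.41) × 455×10^-6 = 1.770×10^-5 mol/kg
α₀ = 1/(1 + K1/[H⁺] + K1K2/[H⁺]²) = 1/(1 + 10^+1.76 + 10^+0.43) = 0.01633
DIC = [CO2*]/α₀ = 1.770×10^-5 / 0.01633 = 1.08 mmol/kg

DIC = 1.08 mmol/kg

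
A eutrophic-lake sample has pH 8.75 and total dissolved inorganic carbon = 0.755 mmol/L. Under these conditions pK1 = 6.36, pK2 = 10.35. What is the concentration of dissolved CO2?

α₀ = 1 / (1 + K1/[H⁺] + K1K2/[H⁺]²) = 1 / (1 + 10^+2.39 + 10^+0.79)
   = 1 / (1 + 245.47 + 6.1660) = 1/252.64 = 0.003958
[CO2*] = α₀ × DIC = 0.003958 × 0.755 = 0.00299 mmol/L = 2.99 μmol/L

[CO2*] = 2.99 μmol/L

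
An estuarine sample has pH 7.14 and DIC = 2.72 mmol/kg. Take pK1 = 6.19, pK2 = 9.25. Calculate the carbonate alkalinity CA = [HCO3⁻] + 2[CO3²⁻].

CA = 2.47 mmol/kg

CA = [HCO3⁻] + 2[CO3²⁻] = (α₁ + 2α₂)·DIC
At pH 7.14: [H⁺]/K1 = 10^-0.95 = 0.11220, K2/[H⁺] = 10^-2.11 = 0.0077625
α₁ = 1/(1 + 0.11220 + 0.0077625) = 1/1.1200 = 0.8929; α₂ = α₁·K2/[H⁺] = 0.006931
α₁ + 2α₂ = 0.9067
CA = 0.9067 × 2.72 = 2.47 mmol/kg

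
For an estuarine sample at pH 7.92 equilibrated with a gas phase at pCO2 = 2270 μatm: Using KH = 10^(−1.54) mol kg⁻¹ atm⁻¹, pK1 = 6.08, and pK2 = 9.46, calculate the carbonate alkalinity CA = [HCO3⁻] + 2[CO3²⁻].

[CO2*] = KH · pCO2 = 10^(−1.54) × 2270×10^-6 = 6.547×10^-5 mol/kg
α₀ = 1/(1 + K1/[H⁺] + K1K2/[H⁺]²) = 1/(1 + 10^+1.84 + 10^+0.30) = 0.01385
DIC = [CO2*]/α₀ = 6.547×10^-5 / 0.01385 = 4.725 mmol/kg
CA = (α₁ + 2α₂)·DIC = (0.9585 + 2×0.02764) × 4.725 = 4.79 mmol/kg

CA = 4.79 mmol/kg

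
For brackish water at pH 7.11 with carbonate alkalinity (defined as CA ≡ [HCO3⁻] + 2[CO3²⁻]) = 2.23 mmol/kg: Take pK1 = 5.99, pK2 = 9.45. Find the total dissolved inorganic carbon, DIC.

DIC = 2.39 mmol/kg

CA = [HCO3⁻] + 2[CO3²⁻] = (α₁ + 2α₂)·DIC
At pH 7.11: [H⁺]/K1 = 10^-1.12 = 0.075858, K2/[H⁺] = 10^-2.34 = 0.0045709
α₁ = 1/(1 + 0.075858 + 0.0045709) = 1/1.0804 = 0.9256; α₂ = α₁·K2/[H⁺] = 0.004231
α₁ + 2α₂ = 0.9340
DIC = CA / (α₁ + 2α₂) = 2.23 / 0.9340 = 2.39 mmol/kg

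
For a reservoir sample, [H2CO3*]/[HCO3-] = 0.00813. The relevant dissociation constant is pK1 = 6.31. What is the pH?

From K1 = [H⁺][HCO3-]/[H2CO3*]:  pH = pK1 − log₁₀([H2CO3*]/[HCO3-])
log₁₀(0.00813) = -2.090
pH = 6.31 − (-2.090) = 8.40

pH = 8.40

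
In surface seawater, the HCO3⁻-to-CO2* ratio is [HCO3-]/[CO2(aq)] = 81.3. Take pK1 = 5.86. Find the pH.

From K1 = [H⁺][HCO3-]/[CO2(aq)]:  pH = pK1 + log₁₀([HCO3-]/[CO2(aq)])
log₁₀(81.3) = +1.910
pH = 5.86 + (+1.910) = 7.77

pH = 7.77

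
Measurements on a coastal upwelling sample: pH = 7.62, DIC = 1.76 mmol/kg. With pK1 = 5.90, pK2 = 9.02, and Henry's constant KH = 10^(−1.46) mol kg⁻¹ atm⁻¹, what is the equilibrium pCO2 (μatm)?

α₀ = 1 / (1 + K1/[H⁺] + K1K2/[H⁺]²) = 1 / (1 + 10^+1.72 + 10^+0.32)
   = 1 / (1 + 52.481 + 2.0893) = 1/55.570 = 0.01800
[CO2*] = α₀ × DIC = 0.01800 × 1.76 = 0.03167 mmol/kg
pCO2 = [CO2*]/KH = 3.167×10^-5 / 3.467×10^-2 = 913 μatm

pCO2 = 913 μatm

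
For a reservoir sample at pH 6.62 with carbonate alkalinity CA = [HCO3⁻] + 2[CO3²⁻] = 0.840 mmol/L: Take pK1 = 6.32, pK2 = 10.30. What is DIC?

DIC = 1.26 mmol/L

CA = [HCO3⁻] + 2[CO3²⁻] = (α₁ + 2α₂)·DIC
At pH 6.62: [H⁺]/K1 = 10^-0.30 = 0.50119, K2/[H⁺] = 10^-3.68 = 0.00020893
α₁ = 1/(1 + 0.50119 + 0.00020893) = 1/1.5014 = 0.6660; α₂ = α₁·K2/[H⁺] = 0.0001392
α₁ + 2α₂ = 0.6663
DIC = CA / (α₁ + 2α₂) = 0.840 / 0.6663 = 1.26 mmol/L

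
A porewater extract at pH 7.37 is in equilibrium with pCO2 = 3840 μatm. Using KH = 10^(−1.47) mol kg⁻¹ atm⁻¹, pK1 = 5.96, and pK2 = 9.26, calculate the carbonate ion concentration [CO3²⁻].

[CO2*] = KH · pCO2 = 10^(−1.47) × 3840×10^-6 = 1.301×10^-4 mol/kg
α₀ = 1/(1 + K1/[H⁺] + K1K2/[H⁺]²) = 1/(1 + 10^+1.41 + 10^-0.48) = 0.03699
DIC = [CO2*]/α₀ = 1.301×10^-4 / 0.03699 = 3.518 mmol/kg
[CO3²⁻] = α₂·DIC; α₂ = 0.01225, so [CO3²⁻] = 0.01225 × 3.518 = 0.0431 mmol/kg

[CO3²⁻] = 0.0431 mmol/kg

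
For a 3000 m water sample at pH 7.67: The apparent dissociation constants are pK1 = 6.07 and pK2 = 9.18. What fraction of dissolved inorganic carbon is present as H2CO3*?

α₀ = 0.0238

α₀ = 1 / (1 + K1/[H⁺] + K1K2/[H⁺]²) = 1 / (1 + 10^+1.60 + 10^+0.09)
   = 1 / (1 + 39.811 + 1.2303) = 1/42.041 = 0.02379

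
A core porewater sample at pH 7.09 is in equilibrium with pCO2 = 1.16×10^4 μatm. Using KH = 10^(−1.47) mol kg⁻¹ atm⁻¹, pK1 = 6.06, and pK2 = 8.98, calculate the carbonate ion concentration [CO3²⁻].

[CO2*] = KH · pCO2 = 10^(−1.47) × 1.16×10^4×10^-6 = 3.931×10^-4 mol/kg
α₀ = 1/(1 + K1/[H⁺] + K1K2/[H⁺]²) = 1/(1 + 10^+1.03 + 10^-0.86) = 0.08437
DIC = [CO2*]/α₀ = 3.931×10^-4 / 0.08437 = 4.659 mmol/kg
[CO3²⁻] = α₂·DIC; α₂ = 0.01165, so [CO3²⁻] = 0.01165 × 4.659 = 0.0543 mmol/kg

[CO3²⁻] = 0.0543 mmol/kg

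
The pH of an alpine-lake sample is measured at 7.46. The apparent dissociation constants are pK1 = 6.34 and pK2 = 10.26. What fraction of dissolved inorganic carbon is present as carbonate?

α₂ = 1 / (1 + [H⁺]/K2 + [H⁺]²/(K1K2)) = 1 / (1 + 10^+2.80 + 10^+1.68)
   = 1 / (1 + 630.96 + 47.863) = 1/679.82 = 0.001471

α₂ = 0.00147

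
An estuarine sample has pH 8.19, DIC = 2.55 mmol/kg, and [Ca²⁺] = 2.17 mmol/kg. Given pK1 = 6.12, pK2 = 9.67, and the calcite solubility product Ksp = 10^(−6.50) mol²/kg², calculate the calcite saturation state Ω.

α₂ = 1 / (1 + [H⁺]/K2 + [H⁺]²/(K1K2)) = 1 / (1 + 10^+1.48 + 10^-0.59)
   = 1 / (1 + 30.200 + 0.25704) = 1/31.457 = 0.03179
[CO3²⁻] = α₂ × DIC = 0.03179 × 2.55 = 0.08106 mmol/kg
Ksp = 10^(−6.50) = 3.162×10^-7
Ω = [Ca²⁺][CO3²⁻]/Ksp = (2.17×10^-3)(8.106×10^-5) / 3.162×10^-7 = 0.556

Ω = 0.556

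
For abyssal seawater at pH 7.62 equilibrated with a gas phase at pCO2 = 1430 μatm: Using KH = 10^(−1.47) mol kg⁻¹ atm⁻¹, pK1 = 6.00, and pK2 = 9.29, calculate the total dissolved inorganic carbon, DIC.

DIC = 2.11 mmol/kg

[CO2*] = KH · pCO2 = 10^(−1.47) × 1430×10^-6 = 4.845×10^-5 mol/kg
α₀ = 1/(1 + K1/[H⁺] + K1K2/[H⁺]²) = 1/(1 + 10^+1.62 + 10^-0.05) = 0.02295
DIC = [CO2*]/α₀ = 4.845×10^-5 / 0.02295 = 2.11 mmol/kg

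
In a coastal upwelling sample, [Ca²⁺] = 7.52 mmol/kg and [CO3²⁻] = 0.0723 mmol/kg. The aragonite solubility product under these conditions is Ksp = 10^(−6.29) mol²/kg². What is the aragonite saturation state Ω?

Ksp = 10^(−6.29) = 5.129×10^-7
Ω = [Ca²⁺][CO3²⁻]/Ksp = (7.52×10^-3)(0.0723×10^-3) / 5.129×10^-7 = 1.06

Ω = 1.06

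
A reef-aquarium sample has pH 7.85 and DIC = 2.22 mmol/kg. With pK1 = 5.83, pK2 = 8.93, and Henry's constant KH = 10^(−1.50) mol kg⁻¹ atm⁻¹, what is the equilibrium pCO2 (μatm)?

α₀ = 1 / (1 + K1/[H⁺] + K1K2/[H⁺]²) = 1 / (1 + 10^+2.02 + 10^+0.94)
   = 1 / (1 + 104.71 + 8.7096) = 1/114.42 = 0.008740
[CO2*] = α₀ × DIC = 0.008740 × 2.22 = 0.01940 mmol/kg = 19.40 μmol/kg
pCO2 = [CO2*]/KH = 1.940×10^-5 / 3.162×10^-2 = 614 μatm

pCO2 = 614 μatm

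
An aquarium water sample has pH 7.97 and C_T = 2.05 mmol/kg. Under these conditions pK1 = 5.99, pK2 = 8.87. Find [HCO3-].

[HCO3⁻] = 1.80 mmol/kg

α₁ = 1 / (1 + [H⁺]/K1 + K2/[H⁺]) = 1 / (1 + 10^-1.98 + 10^-0.90)
   = 1 / (1 + 0.010471 + 0.12589) = 1/1.1364 = 0.8800
[HCO3⁻] = α₁ × DIC = 0.8800 × 2.05 = 1.80 mmol/kg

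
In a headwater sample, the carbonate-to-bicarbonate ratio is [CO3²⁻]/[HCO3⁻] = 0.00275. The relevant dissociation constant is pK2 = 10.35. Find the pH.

pH = 7.79

From K2 = [H⁺][CO3²⁻]/[HCO3⁻]:  pH = pK2 + log₁₀([CO3²⁻]/[HCO3⁻])
log₁₀(0.00275) = -2.561
pH = 10.35 + (-2.561) = 7.79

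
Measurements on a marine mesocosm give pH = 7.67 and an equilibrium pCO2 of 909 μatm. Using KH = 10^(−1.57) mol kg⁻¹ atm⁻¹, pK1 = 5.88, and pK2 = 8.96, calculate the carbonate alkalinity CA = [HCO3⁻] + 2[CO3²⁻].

[CO2*] = KH · pCO2 = 10^(−1.57) × 909×10^-6 = 2.447×10^-5 mol/kg
α₀ = 1/(1 + K1/[H⁺] + K1K2/[H⁺]²) = 1/(1 + 10^+1.79 + 10^+0.50) = 0.01519
DIC = [CO2*]/α₀ = 2.447×10^-5 / 0.01519 = 1.610 mmol/kg
CA = (α₁ + 2α₂)·DIC = (0.9368 + 2×0.04804) × 1.610 = 1.66 mmol/kg

CA = 1.66 mmol/kg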